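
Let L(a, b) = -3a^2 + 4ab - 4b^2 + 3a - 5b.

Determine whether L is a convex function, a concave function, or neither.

L is quadratic, so its Hessian is the constant matrix H = [[-6, 4], [4, -8]].
det(H) = 32, tr(H) = -14.
det(H) > 0 and tr(H) < 0, so H is negative definite everywhere: concave.

concave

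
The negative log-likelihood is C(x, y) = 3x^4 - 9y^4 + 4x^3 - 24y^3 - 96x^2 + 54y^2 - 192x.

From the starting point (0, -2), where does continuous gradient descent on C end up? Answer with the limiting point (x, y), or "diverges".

C is separable, so gradient descent decouples: x follows -∂C/∂x, y follows -∂C/∂y.
∂C/∂x = 12(x - 4)(x + 1)(x + 4); at x=0 this is -192, so x increases.
∂C/∂y = -36y(y - 1)(y + 3); at y=-2 this is -216, so y increases.
x converges to its nearest critical value 4 (a local min of the x-part); y converges to 0. The iterate converges to (4, 0).

(4, 0)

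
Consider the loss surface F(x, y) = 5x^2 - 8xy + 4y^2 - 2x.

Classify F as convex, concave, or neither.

F is quadratic, so its Hessian is the constant matrix H = [[10, -8], [-8, 8]].
det(H) = 16, tr(H) = 18.
det(H) > 0 and tr(H) > 0, so H is positive definite everywhere: convex.

convex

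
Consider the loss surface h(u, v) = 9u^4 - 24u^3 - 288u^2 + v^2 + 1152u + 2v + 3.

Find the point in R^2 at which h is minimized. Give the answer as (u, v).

h(u,v) separates as P(u) + Q(v) + 3, so its minimum is min P + min Q + 3.
P'(u) = 36(u - 4)(u - 2)(u + 4) vanishes at u ∈ {-4, 2, 4}; Q'(v) = 2v + 2 vanishes at v ∈ {-1}.
Local minima of P (where P''>0): P(-4)=-5376, P(4)=768. Local minima of Q: Q(-1)=-1.
So the global minimum of h is P(-4) + Q(-1) + 3 = -5376 − 1 + 3 = -5374, attained at (-4, -1).

(-4, -1)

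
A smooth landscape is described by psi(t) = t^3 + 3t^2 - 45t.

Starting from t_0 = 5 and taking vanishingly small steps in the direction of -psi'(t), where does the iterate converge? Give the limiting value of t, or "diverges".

psi'(t) = 3(t - 3)(t + 5), so psi'(5) = 60.
Gradient descent moves in the -psi' direction, i.e. t is decreasing.
The nearest critical point in that direction is t = 3, where psi'' = 24 > 0 (a local minimum). The iterate converges there.

3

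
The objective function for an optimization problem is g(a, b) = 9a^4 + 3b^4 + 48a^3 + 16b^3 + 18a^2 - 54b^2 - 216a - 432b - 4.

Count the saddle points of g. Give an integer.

4

g separates as a function of a plus a function of b, so ∇g=0 decouples.
∂g/∂a = 36(a - 1)(a + 2)(a + 3) = 0 at a ∈ {-3, -2, 1}; ∂g/∂b = 12(b - 3)(b + 3)(b + 4) = 0 at b ∈ {-4, -3, 3}.
The Hessian is diagonal: diag(g_aa, g_bb). Second derivatives: g_aa(-3)=144, g_aa(-2)=-108, g_aa(1)=432; g_bb(-4)=84, g_bb(-3)=-72, g_bb(3)=504.
Saddle points occur where the two diagonal entries have opposite signs: (-3, -3), (-2, -4), (-2, 3), (1, -3). Count: 4.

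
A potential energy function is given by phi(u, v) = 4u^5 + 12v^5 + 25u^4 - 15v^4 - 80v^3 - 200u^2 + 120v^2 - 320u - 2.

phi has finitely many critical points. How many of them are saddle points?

8

phi separates as a function of u plus a function of v, so ∇phi=0 decouples.
∂phi/∂u = 20(u - 2)(u + 1)(u + 2)(u + 4) = 0 at u ∈ {-4, -2, -1, 2}; ∂phi/∂v = 60v(v - 2)(v - 1)(v + 2) = 0 at v ∈ {-2, 0, 1, 2}.
The Hessian is diagonal: diag(phi_uu, phi_vv). Second derivatives: phi_uu(-4)=-720, phi_uu(-2)=160, phi_uu(-1)=-180, phi_uu(2)=1440; phi_vv(-2)=-1440, phi_vv(0)=240, phi_vv(1)=-180, phi_vv(2)=480.
Saddle points occur where the two diagonal entries have opposite signs: (-4, 0), (-4, 2), (-2, -2), (-2, 1), (-1, 0), (-1, 2), (2, -2), (2, 1). Count: 8.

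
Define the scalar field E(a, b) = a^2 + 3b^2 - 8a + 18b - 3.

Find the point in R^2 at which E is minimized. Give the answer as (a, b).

E(a,b) separates as P(a) + Q(b) − 3, so its minimum is min P + min Q − 3.
P'(a) = 2a - 8 vanishes at a ∈ {4}; Q'(b) = 6b + 18 vanishes at b ∈ {-3}.
Local minima of P (where P''>0): P(4)=-16. Local minima of Q: Q(-3)=-27.
So the global minimum of E is P(4) + Q(-3) − 3 = -16 − 27 − 3 = -46, attained at (4, -3).

(4, -3)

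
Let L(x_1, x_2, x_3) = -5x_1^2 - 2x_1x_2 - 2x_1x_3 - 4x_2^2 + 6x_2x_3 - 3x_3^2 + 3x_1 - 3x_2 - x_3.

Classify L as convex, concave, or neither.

concave

L is quadratic, so its Hessian is the constant matrix H = [[-10, -2, -2], [-2, -8, 6], [-2, 6, -6]].
Leading principal minors: -10, 76, -16.
Signs alternate −, +, − ⇒ H ≺ 0 ⇒ concave.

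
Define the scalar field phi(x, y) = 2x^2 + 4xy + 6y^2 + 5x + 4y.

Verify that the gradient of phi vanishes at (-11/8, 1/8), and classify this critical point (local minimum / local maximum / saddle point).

∇phi = (4x + 4y + 5, 4x + 12y + 4); substituting (-11/8, 1/8) gives ∇phi = (0, 0), so (-11/8, 1/8) is indeed a critical point.
The Hessian of phi is constant: H = [[4, 4], [4, 12]].
det(H) = 4·12 − 4² = 32.
det(H) > 0 and tr(H) = 16 > 0, so H is positive definite and the point is a local minimum.

local minimum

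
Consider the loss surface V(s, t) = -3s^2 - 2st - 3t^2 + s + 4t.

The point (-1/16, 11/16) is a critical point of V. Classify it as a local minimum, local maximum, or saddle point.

The Hessian of V is constant: H = [[-6, -2], [-2, -6]].
det(H) = (-6)·(-6) − (-2)² = 32.
det(H) > 0 and tr(H) = -12 < 0, so H is negative definite and the point is a local maximum.

local maximum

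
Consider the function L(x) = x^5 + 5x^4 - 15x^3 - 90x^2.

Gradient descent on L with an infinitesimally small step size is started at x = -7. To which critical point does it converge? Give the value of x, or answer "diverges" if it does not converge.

diverges

L'(x) = 5x(x - 3)(x + 3)(x + 4), so L'(-7) = 4200.
Gradient descent moves in the -L' direction, i.e. x is decreasing.
There is no critical point below x=-7, and L' keeps the same sign, so the iterate runs off to −∞.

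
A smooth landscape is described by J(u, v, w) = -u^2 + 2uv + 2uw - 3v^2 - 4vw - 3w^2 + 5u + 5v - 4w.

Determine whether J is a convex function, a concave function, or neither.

concave

J is quadratic, so its Hessian is the constant matrix H = [[-2, 2, 2], [2, -6, -4], [2, -4, -6]].
Leading principal minors: -2, 8, -24.
Signs alternate −, +, − ⇒ H ≺ 0 ⇒ concave.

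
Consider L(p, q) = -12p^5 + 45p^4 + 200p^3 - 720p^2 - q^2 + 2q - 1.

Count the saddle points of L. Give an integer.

L separates as a function of p plus a function of q, so ∇L=0 decouples.
∂L/∂p = -60p(p - 4)(p - 2)(p + 3) = 0 at p ∈ {-3, 0, 2, 4}; ∂L/∂q = -2(q - 1) = 0 at q ∈ {1}.
The Hessian is diagonal: diag(L_pp, L_qq). Second derivatives: L_pp(-3)=6300, L_pp(0)=-1440, L_pp(2)=1200, L_pp(4)=-3360; L_qq(1)=-2.
Saddle points occur where the two diagonal entries have opposite signs: (-3, 1), (2, 1). Count: 2.

2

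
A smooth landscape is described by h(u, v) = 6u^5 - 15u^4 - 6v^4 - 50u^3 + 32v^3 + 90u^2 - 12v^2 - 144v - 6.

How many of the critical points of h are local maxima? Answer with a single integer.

h separates as a function of u plus a function of v, so ∇h=0 decouples.
∂h/∂u = 30u(u - 3)(u - 1)(u + 2) = 0 at u ∈ {-2, 0, 1, 3}; ∂h/∂v = -24(v - 3)(v - 2)(v + 1) = 0 at v ∈ {-1, 2, 3}.
The Hessian is diagonal: diag(h_uu, h_vv). Second derivatives: h_uu(-2)=-900, h_uu(0)=180, h_uu(1)=-180, h_uu(3)=900; h_vv(-1)=-288, h_vv(2)=72, h_vv(3)=-96.
Local maxima occur where both diagonal entries negative: (-2, -1), (-2, 3), (1, -1), (1, 3). Count: 4.

4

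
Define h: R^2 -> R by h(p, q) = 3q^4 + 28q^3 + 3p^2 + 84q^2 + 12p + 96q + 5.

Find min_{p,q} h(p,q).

h(p,q) separates as A(p) + B(q) + 5, so its minimum is min A + min B + 5.
A'(p) = 6p + 12 vanishes at p ∈ {-2}; B'(q) = 12(q + 1)(q + 2)(q + 4) vanishes at q ∈ {-4, -2, -1}.
Local minima of A (where A''>0): A(-2)=-12. Local minima of B: B(-4)=-64, B(-1)=-37.
So the global minimum of h is A(-2) + B(-4) + 5 = -12 − 64 + 5 = -71, attained at (-2, -4).

-71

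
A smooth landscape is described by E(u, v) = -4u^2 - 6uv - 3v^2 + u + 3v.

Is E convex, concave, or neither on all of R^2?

E is quadratic, so its Hessian is the constant matrix H = [[-8, -6], [-6, -6]].
det(H) = 12, tr(H) = -14.
det(H) > 0 and tr(H) < 0, so H is negative definite everywhere: concave.

concave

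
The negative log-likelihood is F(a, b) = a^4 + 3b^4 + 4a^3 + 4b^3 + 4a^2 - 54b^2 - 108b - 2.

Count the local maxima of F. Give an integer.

F separates as a function of a plus a function of b, so ∇F=0 decouples.
∂F/∂a = 4a(a + 1)(a + 2) = 0 at a ∈ {-2, -1, 0}; ∂F/∂b = 12(b - 3)(b + 1)(b + 3) = 0 at b ∈ {-3, -1, 3}.
The Hessian is diagonal: diag(F_aa, F_bb). Second derivatives: F_aa(-2)=8, F_aa(-1)=-4, F_aa(0)=8; F_bb(-3)=144, F_bb(-1)=-96, F_bb(3)=288.
Local maxima occur where both diagonal entries negative: (-1, -1). Count: 1.

1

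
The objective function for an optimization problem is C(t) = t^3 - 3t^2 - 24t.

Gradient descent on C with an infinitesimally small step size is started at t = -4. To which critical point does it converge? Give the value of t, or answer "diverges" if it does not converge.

diverges

C'(t) = 3(t - 4)(t + 2), so C'(-4) = 48.
Gradient descent moves in the -C' direction, i.e. t is decreasing.
There is no critical point below t=-4, and C' keeps the same sign, so the iterate runs off to −∞.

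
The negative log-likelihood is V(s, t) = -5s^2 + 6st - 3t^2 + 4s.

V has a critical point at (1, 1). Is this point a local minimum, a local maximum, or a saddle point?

The Hessian of V is constant: H = [[-10, 6], [6, -6]].
det(H) = (-10)·(-6) − 6² = 24.
det(H) > 0 and tr(H) = -16 < 0, so H is negative definite and the point is a local maximum.

local maximum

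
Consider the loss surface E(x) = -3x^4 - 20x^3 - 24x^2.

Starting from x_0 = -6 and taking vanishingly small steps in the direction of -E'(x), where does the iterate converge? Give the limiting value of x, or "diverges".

diverges

E'(x) = -12x(x + 1)(x + 4), so E'(-6) = 720.
Gradient descent moves in the -E' direction, i.e. x is decreasing.
There is no critical point below x=-6, and E' keeps the same sign, so the iterate runs off to −∞.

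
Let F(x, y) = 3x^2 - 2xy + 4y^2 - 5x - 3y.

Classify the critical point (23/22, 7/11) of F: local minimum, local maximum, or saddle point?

The Hessian of F is constant: H = [[6, -2], [-2, 8]].
det(H) = 6·8 − (-2)² = 44.
det(H) > 0 and tr(H) = 14 > 0, so H is positive definite and the point is a local minimum.

local minimum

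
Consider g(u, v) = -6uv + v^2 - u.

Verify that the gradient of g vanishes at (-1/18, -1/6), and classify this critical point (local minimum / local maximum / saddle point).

∇g = (-6v - 1, -6u + 2v); substituting (-1/18, -1/6) gives ∇g = (0, 0), so (-1/18, -1/6) is indeed a critical point.
The Hessian of g is constant: H = [[0, -6], [-6, 2]].
det(H) = 0·2 − (-6)² = -36.
Since det(H) < 0, H is indefinite and the critical point is a saddle point.

saddle point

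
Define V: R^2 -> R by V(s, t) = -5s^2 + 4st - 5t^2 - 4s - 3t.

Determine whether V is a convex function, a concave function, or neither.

concave

V is quadratic, so its Hessian is the constant matrix H = [[-10, 4], [4, -10]].
det(H) = 84, tr(H) = -20.
det(H) > 0 and tr(H) < 0, so H is negative definite everywhere: concave.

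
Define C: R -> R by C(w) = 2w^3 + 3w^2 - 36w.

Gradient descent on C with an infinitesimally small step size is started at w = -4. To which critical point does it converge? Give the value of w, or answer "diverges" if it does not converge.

C'(w) = 6(w - 2)(w + 3), so C'(-4) = 36.
Gradient descent moves in the -C' direction, i.e. w is decreasing.
There is no critical point below w=-4, and C' keeps the same sign, so the iterate runs off to −∞.

diverges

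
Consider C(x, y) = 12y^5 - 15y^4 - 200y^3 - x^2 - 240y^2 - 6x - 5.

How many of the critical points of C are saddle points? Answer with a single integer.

C separates as a function of x plus a function of y, so ∇C=0 decouples.
∂C/∂x = -2(x + 3) = 0 at x ∈ {-3}; ∂C/∂y = 60y(y - 4)(y + 1)(y + 2) = 0 at y ∈ {-2, -1, 0, 4}.
The Hessian is diagonal: diag(C_xx, C_yy). Second derivatives: C_xx(-3)=-2; C_yy(-2)=-720, C_yy(-1)=300, C_yy(0)=-480, C_yy(4)=7200.
Saddle points occur where the two diagonal entries have opposite signs: (-3, -1), (-3, 4). Count: 2.

2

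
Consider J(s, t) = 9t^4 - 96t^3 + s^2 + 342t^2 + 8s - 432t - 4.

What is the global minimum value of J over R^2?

J(s,t) separates as P(s) + Q(t) − 4, so its minimum is min P + min Q − 4.
P'(s) = 2s + 8 vanishes at s ∈ {-4}; Q'(t) = 36(t - 4)(t - 3)(t - 1) vanishes at t ∈ {1, 3, 4}.
Local minima of P (where P''>0): P(-4)=-16. Local minima of Q: Q(1)=-177, Q(4)=-96.
So the global minimum of J is P(-4) + Q(1) − 4 = -16 − 177 − 4 = -197, attained at (-4, 1).

-197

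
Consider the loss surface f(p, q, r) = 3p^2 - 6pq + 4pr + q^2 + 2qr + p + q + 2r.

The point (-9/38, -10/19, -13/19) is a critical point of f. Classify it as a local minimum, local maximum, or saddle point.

The Hessian is constant: H = [[6, -6, 4], [-6, 2, 2], [4, 2, 0]].
Leading principal minors: Δ₁ = 6, Δ₂ = -24, Δ₃ = -152.
The minors fit neither the all-positive nor the alternating-sign pattern, so H is indefinite: a saddle point.

saddle point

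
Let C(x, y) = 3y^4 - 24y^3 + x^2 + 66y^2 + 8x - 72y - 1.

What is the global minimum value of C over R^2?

C(x,y) separates as P(x) + Q(y) − 1, so its minimum is min P + min Q − 1.
P'(x) = 2x + 8 vanishes at x ∈ {-4}; Q'(y) = 12(y - 3)(y - 2)(y - 1) vanishes at y ∈ {1, 2, 3}.
Local minima of P (where P''>0): P(-4)=-16. Local minima of Q: Q(1)=-27, Q(3)=-27.
So the global minimum of C is P(-4) + Q(1) − 1 = -16 − 27 − 1 = -44, attained at (-4, 1).

-44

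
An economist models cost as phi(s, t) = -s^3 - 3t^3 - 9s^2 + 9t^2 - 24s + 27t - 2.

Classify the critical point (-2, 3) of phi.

The mixed partial ∂²phi/∂s∂t is 0, so the Hessian at any point is diag(phi_ss, phi_tt) = diag(-6(s + 3), 18(-t + 1)).
At (-2, 3): H = diag(-6, -36).
Both eigenvalues are negative, so H is negative definite: a local maximum.

local maximum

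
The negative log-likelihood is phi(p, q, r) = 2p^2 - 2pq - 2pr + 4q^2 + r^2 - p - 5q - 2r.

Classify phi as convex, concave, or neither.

convex

phi is quadratic, so its Hessian is the constant matrix H = [[4, -2, -2], [-2, 8, 0], [-2, 0, 2]].
Leading principal minors: 4, 28, 24.
All positive ⇒ H ≻ 0 ⇒ convex.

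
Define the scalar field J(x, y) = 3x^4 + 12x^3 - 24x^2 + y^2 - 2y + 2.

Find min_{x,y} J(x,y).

-383

J(x,y) separates as P(x) + Q(y) + 2, so its minimum is min P + min Q + 2.
P'(x) = 12x(x - 1)(x + 4) vanishes at x ∈ {-4, 0, 1}; Q'(y) = 2y - 2 vanishes at y ∈ {1}.
Local minima of P (where P''>0): P(-4)=-384, P(1)=-9. Local minima of Q: Q(1)=-1.
So the global minimum of J is P(-4) + Q(1) + 2 = -384 − 1 + 2 = -383, attained at (-4, 1).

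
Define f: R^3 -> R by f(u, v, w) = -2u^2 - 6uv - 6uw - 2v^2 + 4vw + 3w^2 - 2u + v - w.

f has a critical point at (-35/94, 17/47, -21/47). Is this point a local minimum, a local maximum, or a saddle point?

saddle point

The Hessian is constant: H = [[-4, -6, -6], [-6, -4, 4], [-6, 4, 6]].
Leading principal minors: Δ₁ = -4, Δ₂ = -20, Δ₃ = 376.
The minors fit neither the all-positive nor the alternating-sign pattern, so H is indefinite: a saddle point.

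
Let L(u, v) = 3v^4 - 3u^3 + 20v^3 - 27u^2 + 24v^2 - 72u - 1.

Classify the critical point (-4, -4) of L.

local minimum

The mixed partial ∂²L/∂u∂v is 0, so the Hessian at any point is diag(L_uu, L_vv) = diag(-18(u + 3), 12(3v^2 + 10v + 4)).
At (-4, -4): H = diag(18, 144).
Both eigenvalues are positive, so H is positive definite: a local minimum.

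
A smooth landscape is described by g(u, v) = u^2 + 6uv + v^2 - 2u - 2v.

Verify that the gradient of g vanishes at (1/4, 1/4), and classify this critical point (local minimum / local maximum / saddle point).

∇g = (2u + 6v - 2, 6u + 2v - 2); substituting (1/4, 1/4) gives ∇g = (0, 0), so (1/4, 1/4) is indeed a critical point.
The Hessian of g is constant: H = [[2, 6], [6, 2]].
det(H) = 2·2 − 6² = -32.
Since det(H) < 0, H is indefinite and the critical point is a saddle point.

saddle point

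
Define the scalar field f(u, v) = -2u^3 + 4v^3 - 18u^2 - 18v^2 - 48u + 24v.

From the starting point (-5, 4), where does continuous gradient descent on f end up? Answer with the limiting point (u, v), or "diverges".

f is separable, so gradient descent decouples: u follows -∂f/∂u, v follows -∂f/∂v.
∂f/∂u = -6(u + 2)(u + 4); at u=-5 this is -18, so u increases.
∂f/∂v = 12(v - 2)(v - 1); at v=4 this is 72, so v decreases.
u converges to its nearest critical value -4 (a local min of the u-part); v converges to 2. The iterate converges to (-4, 2).

(-4, 2)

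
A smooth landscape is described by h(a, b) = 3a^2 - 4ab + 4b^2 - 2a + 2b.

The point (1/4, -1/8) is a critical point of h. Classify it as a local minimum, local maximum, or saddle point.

The Hessian of h is constant: H = [[6, -4], [-4, 8]].
det(H) = 6·8 − (-4)² = 32.
det(H) > 0 and tr(H) = 14 > 0, so H is positive definite and the point is a local minimum.

local minimum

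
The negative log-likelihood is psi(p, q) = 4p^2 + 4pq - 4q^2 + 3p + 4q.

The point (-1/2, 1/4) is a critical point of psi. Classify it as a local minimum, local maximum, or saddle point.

saddle point

The Hessian of psi is constant: H = [[8, 4], [4, -8]].
det(H) = 8·(-8) − 4² = -80.
Since det(H) < 0, H is indefinite and the critical point is a saddle point.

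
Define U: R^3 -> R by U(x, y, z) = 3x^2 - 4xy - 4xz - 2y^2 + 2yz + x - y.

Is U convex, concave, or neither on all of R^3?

neither

U is quadratic, so its Hessian is the constant matrix H = [[6, -4, -4], [-4, -4, 2], [-4, 2, 0]].
Leading principal minors: 6, -40, 104.
Neither pattern holds ⇒ H is indefinite ⇒ neither convex nor concave.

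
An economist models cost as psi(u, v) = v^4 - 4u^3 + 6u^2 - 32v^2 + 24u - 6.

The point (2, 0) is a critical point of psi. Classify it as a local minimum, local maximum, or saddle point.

The mixed partial ∂²psi/∂u∂v is 0, so the Hessian at any point is diag(psi_uu, psi_vv) = diag(12(-2u + 1), 4(3v^2 - 16)).
At (2, 0): H = diag(-36, -64).
Both eigenvalues are negative, so H is negative definite: a local maximum.

local maximum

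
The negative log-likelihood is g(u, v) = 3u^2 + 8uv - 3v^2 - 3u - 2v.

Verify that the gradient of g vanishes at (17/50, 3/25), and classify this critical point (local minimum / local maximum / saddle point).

∇g = (6u + 8v - 3, 8u - 6v - 2); substituting (17/50, 3/25) gives ∇g = (0, 0), so (17/50, 3/25) is indeed a critical point.
The Hessian of g is constant: H = [[6, 8], [8, -6]].
det(H) = 6·(-6) − 8² = -100.
Since det(H) < 0, H is indefinite and the critical point is a saddle point.

saddle point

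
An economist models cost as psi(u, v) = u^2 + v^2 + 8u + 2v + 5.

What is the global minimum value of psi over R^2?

psi(u,v) separates as P(u) + Q(v) + 5, so its minimum is min P + min Q + 5.
P'(u) = 2u + 8 vanishes at u ∈ {-4}; Q'(v) = 2v + 2 vanishes at v ∈ {-1}.
Local minima of P (where P''>0): P(-4)=-16. Local minima of Q: Q(-1)=-1.
So the global minimum of psi is P(-4) + Q(-1) + 5 = -16 − 1 + 5 = -12, attained at (-4, -1).

-12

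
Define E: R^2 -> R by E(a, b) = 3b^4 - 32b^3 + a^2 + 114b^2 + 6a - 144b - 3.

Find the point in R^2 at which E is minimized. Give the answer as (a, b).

E(a,b) separates as P(a) + Q(b) − 3, so its minimum is min P + min Q − 3.
P'(a) = 2a + 6 vanishes at a ∈ {-3}; Q'(b) = 12(b - 4)(b - 3)(b - 1) vanishes at b ∈ {1, 3, 4}.
Local minima of P (where P''>0): P(-3)=-9. Local minima of Q: Q(1)=-59, Q(4)=-32.
So the global minimum of E is P(-3) + Q(1) − 3 = -9 − 59 − 3 = -71, attained at (-3, 1).

(-3, 1)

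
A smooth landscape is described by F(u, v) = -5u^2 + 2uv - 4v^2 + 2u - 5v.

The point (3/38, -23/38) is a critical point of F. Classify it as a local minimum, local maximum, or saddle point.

local maximum

The Hessian of F is constant: H = [[-10, 2], [2, -8]].
det(H) = (-10)·(-8) − 2² = 76.
det(H) > 0 and tr(H) = -18 < 0, so H is negative definite and the point is a local maximum.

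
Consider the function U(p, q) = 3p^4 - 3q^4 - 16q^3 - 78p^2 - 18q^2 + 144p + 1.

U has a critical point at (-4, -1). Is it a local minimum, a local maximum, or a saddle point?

The mixed partial ∂²U/∂p∂q is 0, so the Hessian at any point is diag(U_pp, U_qq) = diag(12(3p^2 - 13), -12(3q^2 + 8q + 3)).
At (-4, -1): H = diag(420, 24).
Both eigenvalues are positive, so H is positive definite: a local minimum.

local minimum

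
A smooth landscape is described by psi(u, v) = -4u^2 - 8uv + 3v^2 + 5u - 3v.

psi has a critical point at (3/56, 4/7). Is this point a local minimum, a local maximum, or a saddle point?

The Hessian of psi is constant: H = [[-8, -8], [-8, 6]].
det(H) = (-8)·6 − (-8)² = -112.
Since det(H) < 0, H is indefinite and the critical point is a saddle point.

saddle point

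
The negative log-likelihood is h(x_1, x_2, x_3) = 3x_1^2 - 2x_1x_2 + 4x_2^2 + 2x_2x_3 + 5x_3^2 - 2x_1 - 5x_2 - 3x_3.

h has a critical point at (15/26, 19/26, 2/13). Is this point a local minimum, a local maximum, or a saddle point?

The Hessian is constant: H = [[6, -2, 0], [-2, 8, 2], [0, 2, 10]].
Leading principal minors: Δ₁ = 6, Δ₂ = 44, Δ₃ = 416.
All leading minors are positive, so H is positive definite: a local minimum.

local minimum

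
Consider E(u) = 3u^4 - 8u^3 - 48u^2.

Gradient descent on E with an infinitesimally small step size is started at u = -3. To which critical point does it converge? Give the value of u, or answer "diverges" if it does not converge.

E'(u) = 12u(u - 4)(u + 2), so E'(-3) = -252.
Gradient descent moves in the -E' direction, i.e. u is increasing.
The nearest critical point in that direction is u = -2, where E'' = 144 > 0 (a local minimum). The iterate converges there.

-2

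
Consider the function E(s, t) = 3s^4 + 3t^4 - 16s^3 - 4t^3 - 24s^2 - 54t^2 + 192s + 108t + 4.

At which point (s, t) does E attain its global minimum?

E(s,t) separates as P(s) + Q(t) + 4, so its minimum is min P + min Q + 4.
P'(s) = 12(s - 4)(s - 2)(s + 2) vanishes at s ∈ {-2, 2, 4}; Q'(t) = 12(t - 3)(t - 1)(t + 3) vanishes at t ∈ {-3, 1, 3}.
Local minima of P (where P''>0): P(-2)=-304, P(4)=128. Local minima of Q: Q(-3)=-459, Q(3)=-27.
So the global minimum of E is P(-2) + Q(-3) + 4 = -304 − 459 + 4 = -759, attained at (-2, -3).

(-2, -3)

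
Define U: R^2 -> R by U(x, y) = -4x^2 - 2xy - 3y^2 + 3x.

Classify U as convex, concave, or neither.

U is quadratic, so its Hessian is the constant matrix H = [[-8, -2], [-2, -6]].
det(H) = 44, tr(H) = -14.
det(H) > 0 and tr(H) < 0, so H is negative definite everywhere: concave.

concave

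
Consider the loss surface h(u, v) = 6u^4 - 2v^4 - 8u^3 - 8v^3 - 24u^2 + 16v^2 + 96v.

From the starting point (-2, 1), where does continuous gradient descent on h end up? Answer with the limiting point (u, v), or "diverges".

h is separable, so gradient descent decouples: u follows -∂h/∂u, v follows -∂h/∂v.
∂h/∂u = 24u(u - 2)(u + 1); at u=-2 this is -192, so u increases.
∂h/∂v = -8(v - 2)(v + 2)(v + 3); at v=1 this is 96, so v decreases.
u converges to its nearest critical value -1 (a local min of the u-part); v converges to -2. The iterate converges to (-1, -2).

(-1, -2)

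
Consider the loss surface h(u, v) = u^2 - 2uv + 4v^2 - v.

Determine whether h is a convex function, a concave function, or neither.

convex

h is quadratic, so its Hessian is the constant matrix H = [[2, -2], [-2, 8]].
det(H) = 12, tr(H) = 10.
det(H) > 0 and tr(H) > 0, so H is positive definite everywhere: convex.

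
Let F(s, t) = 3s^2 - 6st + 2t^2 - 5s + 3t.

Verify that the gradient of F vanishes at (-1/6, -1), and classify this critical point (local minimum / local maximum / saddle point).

saddle point

∇F = (6s - 6t - 5, -6s + 4t + 3); substituting (-1/6, -1) gives ∇F = (0, 0), so (-1/6, -1) is indeed a critical point.
The Hessian of F is constant: H = [[6, -6], [-6, 4]].
det(H) = 6·4 − (-6)² = -12.
Since det(H) < 0, H is indefinite and the critical point is a saddle point.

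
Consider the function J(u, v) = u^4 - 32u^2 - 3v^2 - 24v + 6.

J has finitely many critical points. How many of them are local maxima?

1

J separates as a function of u plus a function of v, so ∇J=0 decouples.
∂J/∂u = 4u(u - 4)(u + 4) = 0 at u ∈ {-4, 0, 4}; ∂J/∂v = -6(v + 4) = 0 at v ∈ {-4}.
The Hessian is diagonal: diag(J_uu, J_vv). Second derivatives: J_uu(-4)=128, J_uu(0)=-64, J_uu(4)=128; J_vv(-4)=-6.
Local maxima occur where both diagonal entries negative: (0, -4). Count: 1.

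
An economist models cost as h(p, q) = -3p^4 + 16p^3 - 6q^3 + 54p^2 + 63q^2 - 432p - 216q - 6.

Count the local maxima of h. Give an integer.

h separates as a function of p plus a function of q, so ∇h=0 decouples.
∂h/∂p = -12(p - 4)(p - 3)(p + 3) = 0 at p ∈ {-3, 3, 4}; ∂h/∂q = -18(q - 4)(q - 3) = 0 at q ∈ {3, 4}.
The Hessian is diagonal: diag(h_pp, h_qq). Second derivatives: h_pp(-3)=-504, h_pp(3)=72, h_pp(4)=-84; h_qq(3)=18, h_qq(4)=-18.
Local maxima occur where both diagonal entries negative: (-3, 4), (4, 4). Count: 2.

2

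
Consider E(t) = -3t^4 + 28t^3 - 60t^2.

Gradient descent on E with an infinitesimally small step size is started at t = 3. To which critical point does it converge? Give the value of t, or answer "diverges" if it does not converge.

2

E'(t) = -12t(t - 5)(t - 2), so E'(3) = 72.
Gradient descent moves in the -E' direction, i.e. t is decreasing.
The nearest critical point in that direction is t = 2, where E'' = 72 > 0 (a local minimum). The iterate converges there.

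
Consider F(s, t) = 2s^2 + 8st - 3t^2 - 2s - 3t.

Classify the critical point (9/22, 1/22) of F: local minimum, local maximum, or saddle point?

saddle point

The Hessian of F is constant: H = [[4, 8], [8, -6]].
det(H) = 4·(-6) − 8² = -88.
Since det(H) < 0, H is indefinite and the critical point is a saddle point.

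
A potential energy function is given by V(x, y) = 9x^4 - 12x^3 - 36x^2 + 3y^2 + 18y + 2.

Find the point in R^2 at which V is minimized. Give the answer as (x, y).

(2, -3)

V(x,y) separates as P(x) + Q(y) + 2, so its minimum is min P + min Q + 2.
P'(x) = 36x(x - 2)(x + 1) vanishes at x ∈ {-1, 0, 2}; Q'(y) = 6y + 18 vanishes at y ∈ {-3}.
Local minima of P (where P''>0): P(-1)=-15, P(2)=-96. Local minima of Q: Q(-3)=-27.
So the global minimum of V is P(2) + Q(-3) + 2 = -96 − 27 + 2 = -121, attained at (2, -3).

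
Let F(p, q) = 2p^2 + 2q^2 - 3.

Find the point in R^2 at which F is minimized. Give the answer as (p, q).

F(p,q) separates as A(p) + B(q) − 3, so its minimum is min A + min B − 3.
A'(p) = 4p vanishes at p ∈ {0}; B'(q) = 4q vanishes at q ∈ {0}.
Local minima of A (where A''>0): A(0)=0. Local minima of B: B(0)=0.
So the global minimum of F is A(0) + B(0) − 3 = 0 + 0 − 3 = -3, attained at (0, 0).

(0, 0)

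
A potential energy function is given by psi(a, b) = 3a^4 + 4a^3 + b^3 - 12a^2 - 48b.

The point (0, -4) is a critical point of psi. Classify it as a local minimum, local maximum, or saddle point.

local maximum

The mixed partial ∂²psi/∂a∂b is 0, so the Hessian at any point is diag(psi_aa, psi_bb) = diag(12(3a^2 + 2a - 2), 6b).
At (0, -4): H = diag(-24, -24).
Both eigenvalues are negative, so H is negative definite: a local maximum.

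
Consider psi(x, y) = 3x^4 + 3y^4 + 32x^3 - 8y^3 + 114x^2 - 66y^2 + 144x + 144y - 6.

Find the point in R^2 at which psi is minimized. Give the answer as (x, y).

psi(x,y) separates as P(x) + Q(y) − 6, so its minimum is min P + min Q − 6.
P'(x) = 12(x + 1)(x + 3)(x + 4) vanishes at x ∈ {-4, -3, -1}; Q'(y) = 12(y - 4)(y - 1)(y + 3) vanishes at y ∈ {-3, 1, 4}.
Local minima of P (where P''>0): P(-4)=-32, P(-1)=-59. Local minima of Q: Q(-3)=-567, Q(4)=-224.
So the global minimum of psi is P(-1) + Q(-3) − 6 = -59 − 567 − 6 = -632, attained at (-1, -3).

(-1, -3)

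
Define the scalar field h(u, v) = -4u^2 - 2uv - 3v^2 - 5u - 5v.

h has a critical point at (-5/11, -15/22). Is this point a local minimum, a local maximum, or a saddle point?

The Hessian of h is constant: H = [[-8, -2], [-2, -6]].
det(H) = (-8)·(-6) − (-2)² = 44.
det(H) > 0 and tr(H) = -14 < 0, so H is negative definite and the point is a local maximum.

local maximum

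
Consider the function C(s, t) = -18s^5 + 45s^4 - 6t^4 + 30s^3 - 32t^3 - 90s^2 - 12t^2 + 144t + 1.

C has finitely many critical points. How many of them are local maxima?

C separates as a function of s plus a function of t, so ∇C=0 decouples.
∂C/∂s = -90s(s - 2)(s - 1)(s + 1) = 0 at s ∈ {-1, 0, 1, 2}; ∂C/∂t = -24(t - 1)(t + 2)(t + 3) = 0 at t ∈ {-3, -2, 1}.
The Hessian is diagonal: diag(C_ss, C_tt). Second derivatives: C_ss(-1)=540, C_ss(0)=-180, C_ss(1)=180, C_ss(2)=-540; C_tt(-3)=-96, C_tt(-2)=72, C_tt(1)=-288.
Local maxima occur where both diagonal entries negative: (0, -3), (0, 1), (2, -3), (2, 1). Count: 4.

4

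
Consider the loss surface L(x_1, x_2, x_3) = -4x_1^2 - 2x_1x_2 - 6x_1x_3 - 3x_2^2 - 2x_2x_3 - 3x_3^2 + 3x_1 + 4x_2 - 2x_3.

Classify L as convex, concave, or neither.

L is quadratic, so its Hessian is the constant matrix H = [[-8, -2, -6], [-2, -6, -2], [-6, -2, -6]].
Leading principal minors: -8, 44, -64.
Signs alternate −, +, − ⇒ H ≺ 0 ⇒ concave.

concave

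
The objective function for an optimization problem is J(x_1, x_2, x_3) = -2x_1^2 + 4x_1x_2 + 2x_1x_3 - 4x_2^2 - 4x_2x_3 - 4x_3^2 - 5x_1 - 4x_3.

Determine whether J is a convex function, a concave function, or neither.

J is quadratic, so its Hessian is the constant matrix H = [[-4, 4, 2], [4, -8, -4], [2, -4, -8]].
Leading principal minors: -4, 16, -96.
Signs alternate −, +, − ⇒ H ≺ 0 ⇒ concave.

concave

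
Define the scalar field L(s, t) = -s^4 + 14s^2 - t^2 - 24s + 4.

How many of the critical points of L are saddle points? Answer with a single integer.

1

L separates as a function of s plus a function of t, so ∇L=0 decouples.
∂L/∂s = -4(s - 2)(s - 1)(s + 3) = 0 at s ∈ {-3, 1, 2}; ∂L/∂t = -2t = 0 at t ∈ {0}.
The Hessian is diagonal: diag(L_ss, L_tt). Second derivatives: L_ss(-3)=-80, L_ss(1)=16, L_ss(2)=-20; L_tt(0)=-2.
Saddle points occur where the two diagonal entries have opposite signs: (1, 0). Count: 1.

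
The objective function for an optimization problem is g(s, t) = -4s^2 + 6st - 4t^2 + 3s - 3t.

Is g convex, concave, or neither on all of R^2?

g is quadratic, so its Hessian is the constant matrix H = [[-8, 6], [6, -8]].
det(H) = 28, tr(H) = -16.
det(H) > 0 and tr(H) < 0, so H is negative definite everywhere: concave.

concave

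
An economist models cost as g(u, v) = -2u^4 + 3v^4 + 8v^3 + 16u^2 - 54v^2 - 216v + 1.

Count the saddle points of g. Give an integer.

g separates as a function of u plus a function of v, so ∇g=0 decouples.
∂g/∂u = -8u(u - 2)(u + 2) = 0 at u ∈ {-2, 0, 2}; ∂g/∂v = 12(v - 3)(v + 2)(v + 3) = 0 at v ∈ {-3, -2, 3}.
The Hessian is diagonal: diag(g_uu, g_vv). Second derivatives: g_uu(-2)=-64, g_uu(0)=32, g_uu(2)=-64; g_vv(-3)=72, g_vv(-2)=-60, g_vv(3)=360.
Saddle points occur where the two diagonal entries have opposite signs: (-2, -3), (-2, 3), (0, -2), (2, -3), (2, 3). Count: 5.

5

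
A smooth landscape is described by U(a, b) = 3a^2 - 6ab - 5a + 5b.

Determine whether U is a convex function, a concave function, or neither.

neither

U is quadratic, so its Hessian is the constant matrix H = [[6, -6], [-6, 0]].
det(H) = -36, tr(H) = 6.
det(H) < 0, so H is indefinite: neither convex nor concave.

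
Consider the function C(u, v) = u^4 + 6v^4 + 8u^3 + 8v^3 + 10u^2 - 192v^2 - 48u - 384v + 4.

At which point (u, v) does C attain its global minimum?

C(u,v) separates as P(u) + Q(v) + 4, so its minimum is min P + min Q + 4.
P'(u) = 4(u - 1)(u + 3)(u + 4) vanishes at u ∈ {-4, -3, 1}; Q'(v) = 24(v - 4)(v + 1)(v + 4) vanishes at v ∈ {-4, -1, 4}.
Local minima of P (where P''>0): P(-4)=96, P(1)=-29. Local minima of Q: Q(-4)=-512, Q(4)=-2560.
So the global minimum of C is P(1) + Q(4) + 4 = -29 − 2560 + 4 = -2585, attained at (1, 4).

(1, 4)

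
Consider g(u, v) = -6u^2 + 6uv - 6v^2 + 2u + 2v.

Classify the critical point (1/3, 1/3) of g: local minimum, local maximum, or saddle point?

local maximum

The Hessian of g is constant: H = [[-12, 6], [6, -12]].
det(H) = (-12)·(-12) − 6² = 108.
det(H) > 0 and tr(H) = -24 < 0, so H is negative definite and the point is a local maximum.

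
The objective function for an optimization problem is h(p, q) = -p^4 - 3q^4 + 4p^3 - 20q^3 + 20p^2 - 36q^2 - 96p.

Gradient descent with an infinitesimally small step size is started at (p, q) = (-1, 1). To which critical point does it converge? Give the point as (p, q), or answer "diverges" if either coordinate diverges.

diverges

h is separable, so gradient descent decouples: p follows -∂h/∂p, q follows -∂h/∂q.
∂h/∂p = -4(p - 4)(p - 2)(p + 3); at p=-1 this is -120, so p increases.
∂h/∂q = -12q(q + 2)(q + 3); at q=1 this is -144, so q increases.
The q-coordinate has no critical point in that direction and runs off to infinity.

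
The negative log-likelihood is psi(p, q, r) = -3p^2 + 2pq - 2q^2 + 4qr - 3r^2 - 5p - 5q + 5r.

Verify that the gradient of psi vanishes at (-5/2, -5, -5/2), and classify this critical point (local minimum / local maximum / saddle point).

∇psi = (-6p + 2q - 5, 2p - 4q + 4r - 5, 4q - 6r + 5); substituting (-5/2, -5, -5/2) gives ∇psi = (0, 0, 0), so (-5/2, -5, -5/2) is indeed a critical point.
The Hessian is constant: H = [[-6, 2, 0], [2, -4, 4], [0, 4, -6]].
Leading principal minors: Δ₁ = -6, Δ₂ = 20, Δ₃ = -24.
The minors alternate sign starting negative (−, +, −), so H is negative definite: a local maximum.

local maximum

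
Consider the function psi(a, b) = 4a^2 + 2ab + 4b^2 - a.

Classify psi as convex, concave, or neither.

psi is quadratic, so its Hessian is the constant matrix H = [[8, 2], [2, 8]].
det(H) = 60, tr(H) = 16.
det(H) > 0 and tr(H) > 0, so H is positive definite everywhere: convex.

convex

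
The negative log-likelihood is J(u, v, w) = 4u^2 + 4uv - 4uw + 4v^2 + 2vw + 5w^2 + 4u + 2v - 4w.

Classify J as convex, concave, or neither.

convex

J is quadratic, so its Hessian is the constant matrix H = [[8, 4, -4], [4, 8, 2], [-4, 2, 10]].
Leading principal minors: 8, 48, 256.
All positive ⇒ H ≻ 0 ⇒ convex.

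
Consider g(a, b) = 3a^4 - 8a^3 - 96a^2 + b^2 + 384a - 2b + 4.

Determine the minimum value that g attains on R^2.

g(a,b) separates as P(a) + Q(b) + 4, so its minimum is min P + min Q + 4.
P'(a) = 12(a - 4)(a - 2)(a + 4) vanishes at a ∈ {-4, 2, 4}; Q'(b) = 2b - 2 vanishes at b ∈ {1}.
Local minima of P (where P''>0): P(-4)=-1792, P(4)=256. Local minima of Q: Q(1)=-1.
So the global minimum of g is P(-4) + Q(1) + 4 = -1792 − 1 + 4 = -1789, attained at (-4, 1).

-1789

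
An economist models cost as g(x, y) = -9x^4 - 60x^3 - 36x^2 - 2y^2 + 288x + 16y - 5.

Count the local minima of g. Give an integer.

g separates as a function of x plus a function of y, so ∇g=0 decouples.
∂g/∂x = -36(x - 1)(x + 2)(x + 4) = 0 at x ∈ {-4, -2, 1}; ∂g/∂y = -4(y - 4) = 0 at y ∈ {4}.
The Hessian is diagonal: diag(g_xx, g_yy). Second derivatives: g_xx(-4)=-360, g_xx(-2)=216, g_xx(1)=-540; g_yy(4)=-4.
Local minima occur where both diagonal entries positive: none. Count: 0.

0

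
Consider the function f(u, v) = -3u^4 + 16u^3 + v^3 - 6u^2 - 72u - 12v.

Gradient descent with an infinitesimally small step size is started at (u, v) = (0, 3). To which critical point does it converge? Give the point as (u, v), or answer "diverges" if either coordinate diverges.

(2, 2)

f is separable, so gradient descent decouples: u follows -∂f/∂u, v follows -∂f/∂v.
∂f/∂u = -12(u - 3)(u - 2)(u + 1); at u=0 this is -72, so u increases.
∂f/∂v = 3(v - 2)(v + 2); at v=3 this is 15, so v decreases.
u converges to its nearest critical value 2 (a local min of the u-part); v converges to 2. The iterate converges to (2, 2).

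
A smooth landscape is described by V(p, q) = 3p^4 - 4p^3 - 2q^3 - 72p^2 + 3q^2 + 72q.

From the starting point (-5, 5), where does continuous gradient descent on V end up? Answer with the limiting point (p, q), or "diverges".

V is separable, so gradient descent decouples: p follows -∂V/∂p, q follows -∂V/∂q.
∂V/∂p = 12p(p - 4)(p + 3); at p=-5 this is -1080, so p increases.
∂V/∂q = -6(q - 4)(q + 3); at q=5 this is -48, so q increases.
The q-coordinate has no critical point in that direction and runs off to infinity.

diverges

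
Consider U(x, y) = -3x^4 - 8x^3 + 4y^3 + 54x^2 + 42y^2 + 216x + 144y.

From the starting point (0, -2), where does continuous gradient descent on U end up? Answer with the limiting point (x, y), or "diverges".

(-2, -3)

U is separable, so gradient descent decouples: x follows -∂U/∂x, y follows -∂U/∂y.
∂U/∂x = -12(x - 3)(x + 2)(x + 3); at x=0 this is 216, so x decreases.
∂U/∂y = 12(y + 3)(y + 4); at y=-2 this is 24, so y decreases.
x converges to its nearest critical value -2 (a local min of the x-part); y converges to -3. The iterate converges to (-2, -3).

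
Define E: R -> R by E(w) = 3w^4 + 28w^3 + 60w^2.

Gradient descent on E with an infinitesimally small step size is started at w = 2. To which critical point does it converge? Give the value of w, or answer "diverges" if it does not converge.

0

E'(w) = 12w(w + 2)(w + 5), so E'(2) = 672.
Gradient descent moves in the -E' direction, i.e. w is decreasing.
The nearest critical point in that direction is w = 0, where E'' = 120 > 0 (a local minimum). The iterate converges there.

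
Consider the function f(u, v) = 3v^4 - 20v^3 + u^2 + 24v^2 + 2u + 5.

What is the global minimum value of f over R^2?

f(u,v) separates as P(u) + Q(v) + 5, so its minimum is min P + min Q + 5.
P'(u) = 2u + 2 vanishes at u ∈ {-1}; Q'(v) = 12v(v - 4)(v - 1) vanishes at v ∈ {0, 1, 4}.
Local minima of P (where P''>0): P(-1)=-1. Local minima of Q: Q(0)=0, Q(4)=-128.
So the global minimum of f is P(-1) + Q(4) + 5 = -1 − 128 + 5 = -124, attained at (-1, 4).

-124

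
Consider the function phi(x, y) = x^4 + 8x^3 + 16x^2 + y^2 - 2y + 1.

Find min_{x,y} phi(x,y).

0

phi(x,y) separates as P(x) + Q(y) + 1, so its minimum is min P + min Q + 1.
P'(x) = 4x(x + 2)(x + 4) vanishes at x ∈ {-4, -2, 0}; Q'(y) = 2y - 2 vanishes at y ∈ {1}.
Local minima of P (where P''>0): P(-4)=0, P(0)=0. Local minima of Q: Q(1)=-1.
So the global minimum of phi is P(-4) + Q(1) + 1 = 0 − 1 + 1 = 0, attained at (-4, 1).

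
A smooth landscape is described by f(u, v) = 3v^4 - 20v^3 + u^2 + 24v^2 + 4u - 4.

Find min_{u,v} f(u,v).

-136

f(u,v) separates as P(u) + Q(v) − 4, so its minimum is min P + min Q − 4.
P'(u) = 2u + 4 vanishes at u ∈ {-2}; Q'(v) = 12v(v - 4)(v - 1) vanishes at v ∈ {0, 1, 4}.
Local minima of P (where P''>0): P(-2)=-4. Local minima of Q: Q(0)=0, Q(4)=-128.
So the global minimum of f is P(-2) + Q(4) − 4 = -4 − 128 − 4 = -136, attained at (-2, 4).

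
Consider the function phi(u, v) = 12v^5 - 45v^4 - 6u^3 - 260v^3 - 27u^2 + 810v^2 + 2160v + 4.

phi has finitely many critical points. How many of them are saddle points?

4

phi separates as a function of u plus a function of v, so ∇phi=0 decouples.
∂phi/∂u = -18u(u + 3) = 0 at u ∈ {-3, 0}; ∂phi/∂v = 60(v - 4)(v - 3)(v + 1)(v + 3) = 0 at v ∈ {-3, -1, 3, 4}.
The Hessian is diagonal: diag(phi_uu, phi_vv). Second derivatives: phi_uu(-3)=54, phi_uu(0)=-54; phi_vv(-3)=-5040, phi_vv(-1)=2400, phi_vv(3)=-1440, phi_vv(4)=2100.
Saddle points occur where the two diagonal entries have opposite signs: (-3, -3), (-3, 3), (0, -1), (0, 4). Count: 4.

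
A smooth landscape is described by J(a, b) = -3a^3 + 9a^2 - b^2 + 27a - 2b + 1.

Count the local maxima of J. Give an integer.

J separates as a function of a plus a function of b, so ∇J=0 decouples.
∂J/∂a = -9(a - 3)(a + 1) = 0 at a ∈ {-1, 3}; ∂J/∂b = -2(b + 1) = 0 at b ∈ {-1}.
The Hessian is diagonal: diag(J_aa, J_bb). Second derivatives: J_aa(-1)=36, J_aa(3)=-36; J_bb(-1)=-2.
Local maxima occur where both diagonal entries negative: (3, -1). Count: 1.

1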